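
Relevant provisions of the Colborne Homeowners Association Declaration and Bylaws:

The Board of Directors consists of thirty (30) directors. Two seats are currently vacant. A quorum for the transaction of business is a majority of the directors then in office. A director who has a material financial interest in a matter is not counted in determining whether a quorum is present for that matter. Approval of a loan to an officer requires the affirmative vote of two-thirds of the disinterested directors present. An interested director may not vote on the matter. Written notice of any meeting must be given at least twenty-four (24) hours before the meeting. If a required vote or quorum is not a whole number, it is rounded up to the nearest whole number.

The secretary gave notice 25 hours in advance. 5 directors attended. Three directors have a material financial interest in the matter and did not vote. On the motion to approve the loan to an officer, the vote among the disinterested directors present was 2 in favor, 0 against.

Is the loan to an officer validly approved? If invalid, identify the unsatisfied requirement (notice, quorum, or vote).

Notice: 25 hours given; 24 required (25 ≥ 24). Satisfied.
Quorum: 5 present, but the 3 interested directors do not count, leaving 2. Quorum is 15. Not satisfied.
Vote: the loan to an officer requires two-thirds of the disinterested directors present (5 − 3 = 2). 2/3 of 2 = 1.33, rounded up to 2, so 2 affirmative votes are needed; 2 voted in favor. Satisfied. (Moot — without a quorum no business can be validly transacted.)

Invalid — quorum requirement not satisfied.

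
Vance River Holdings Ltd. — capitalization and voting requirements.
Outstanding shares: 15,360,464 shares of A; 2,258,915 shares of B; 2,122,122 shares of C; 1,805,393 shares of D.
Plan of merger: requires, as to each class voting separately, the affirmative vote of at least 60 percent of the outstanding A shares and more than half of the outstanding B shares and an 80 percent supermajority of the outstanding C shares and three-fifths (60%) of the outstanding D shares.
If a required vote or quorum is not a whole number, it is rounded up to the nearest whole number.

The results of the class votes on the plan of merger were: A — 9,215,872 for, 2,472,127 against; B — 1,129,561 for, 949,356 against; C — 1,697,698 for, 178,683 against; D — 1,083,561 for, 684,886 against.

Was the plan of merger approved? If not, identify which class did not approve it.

A: 3/5 of 15360464 = 9216278.40, rounded up to 9216279; 9,216,279 required, 9,215,872 in favor — not approved.
B: a majority of 2258915 is 1129458; 1,129,458 required, 1,129,561 in favor — approved.
C: 4/5 of 2122122 = 1697697.60, rounded up to 1697698; 1,697,698 required, 1,697,698 in favor — approved.
D: 3/5 of 1805393 = 1083235.80, rounded up to 1083236; 1,083,236 required, 1,083,561 in favor — approved.

Not approved — the A shares did not give the required vote.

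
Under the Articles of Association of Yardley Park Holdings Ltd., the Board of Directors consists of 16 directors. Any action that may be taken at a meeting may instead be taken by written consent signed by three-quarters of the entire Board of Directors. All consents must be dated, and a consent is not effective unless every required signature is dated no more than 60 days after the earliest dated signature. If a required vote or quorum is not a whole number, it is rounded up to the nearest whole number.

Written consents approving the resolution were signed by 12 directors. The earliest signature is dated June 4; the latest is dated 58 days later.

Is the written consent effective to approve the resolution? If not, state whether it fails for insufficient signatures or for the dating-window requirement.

Signatures required: three-quarters of 16 — 3/4 of 16 = 12, so 12 needed; 12 signed. Sufficient.
Dating window: the latest signature is 58 days after the earliest; the limit is 60 days. Within the window.

Effective — both the signature and dating-window requirements are satisfied.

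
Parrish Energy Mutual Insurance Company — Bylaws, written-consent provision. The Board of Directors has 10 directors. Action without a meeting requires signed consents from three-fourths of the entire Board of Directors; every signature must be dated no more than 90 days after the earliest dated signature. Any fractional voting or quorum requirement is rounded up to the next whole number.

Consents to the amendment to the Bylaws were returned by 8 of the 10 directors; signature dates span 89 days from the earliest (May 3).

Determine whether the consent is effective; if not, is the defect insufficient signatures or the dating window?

Effective — both the signature and dating-window requirements are satisfied.

Signatures required: three-fourths of 10 — 3/4 of 10 = 7.50, rounded up to 8, so 8 needed; 8 signed. Sufficient.
Dating window: the latest signature is 89 days after the earliest; the limit is 90 days. Within the window.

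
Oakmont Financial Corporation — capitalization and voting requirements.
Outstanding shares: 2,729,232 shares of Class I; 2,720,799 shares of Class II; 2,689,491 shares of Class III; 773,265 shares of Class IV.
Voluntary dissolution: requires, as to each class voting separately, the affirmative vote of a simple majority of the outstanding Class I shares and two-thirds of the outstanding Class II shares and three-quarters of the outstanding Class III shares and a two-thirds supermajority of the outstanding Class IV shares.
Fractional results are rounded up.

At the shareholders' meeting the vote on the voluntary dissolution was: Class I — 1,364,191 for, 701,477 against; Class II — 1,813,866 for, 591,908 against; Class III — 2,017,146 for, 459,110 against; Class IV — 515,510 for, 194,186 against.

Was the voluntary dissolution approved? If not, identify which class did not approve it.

Not approved — the Class I shares did not give the required vote.

Class I: a majority of 2729232 is 1364617; 1,364,617 required, 1,364,191 in favor — not approved.
Class II: 2/3 of 2720799 = 1813866; 1,813,866 required, 1,813,866 in favor — approved.
Class III: 3/4 of 2689491 = 2017118.25, rounded up to 2017119; 2,017,119 required, 2,017,146 in favor — approved.
Class IV: 2/3 of 773265 = 515510; 515,510 required, 515,510 in favor — approved.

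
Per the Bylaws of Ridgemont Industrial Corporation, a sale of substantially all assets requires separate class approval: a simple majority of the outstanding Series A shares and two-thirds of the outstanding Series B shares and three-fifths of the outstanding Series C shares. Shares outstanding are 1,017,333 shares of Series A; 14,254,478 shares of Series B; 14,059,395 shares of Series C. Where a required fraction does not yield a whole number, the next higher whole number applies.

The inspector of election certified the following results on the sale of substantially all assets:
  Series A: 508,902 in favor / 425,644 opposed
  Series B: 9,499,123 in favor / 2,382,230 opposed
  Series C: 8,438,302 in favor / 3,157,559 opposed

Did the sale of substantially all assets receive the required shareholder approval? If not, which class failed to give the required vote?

Series A: a majority of 1017333 is 508667; 508,667 required, 508,902 in favor — approved.
Series B: 2/3 of 14254478 = 9502985.33, rounded up to 9502986; 9,502,986 required, 9,499,123 in favor — not approved.
Series C: 3/5 of 14059395 = 8435637; 8,435,637 required, 8,438,302 in favor — approved.

Not approved — the Series B shares did not give the required vote.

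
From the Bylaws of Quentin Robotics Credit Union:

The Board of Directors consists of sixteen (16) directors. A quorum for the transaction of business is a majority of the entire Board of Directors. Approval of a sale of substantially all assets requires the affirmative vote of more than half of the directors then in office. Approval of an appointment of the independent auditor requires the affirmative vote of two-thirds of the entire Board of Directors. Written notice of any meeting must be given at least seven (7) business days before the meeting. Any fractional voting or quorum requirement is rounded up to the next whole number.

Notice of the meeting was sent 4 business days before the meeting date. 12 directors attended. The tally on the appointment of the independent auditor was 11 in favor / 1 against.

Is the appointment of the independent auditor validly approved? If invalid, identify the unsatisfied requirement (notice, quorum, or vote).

Notice: 4 business days given; 7 required (4 < 7). Not satisfied.
Quorum: 12 present; quorum is 9. Satisfied.
Vote: the appointment of the independent auditor requires two-thirds of the entire Board of Directors (16). 2/3 of 16 = 10.67, rounded up to 11, so 11 affirmative votes are needed; 11 voted in favor. Satisfied.

Invalid — notice requirement not satisfied.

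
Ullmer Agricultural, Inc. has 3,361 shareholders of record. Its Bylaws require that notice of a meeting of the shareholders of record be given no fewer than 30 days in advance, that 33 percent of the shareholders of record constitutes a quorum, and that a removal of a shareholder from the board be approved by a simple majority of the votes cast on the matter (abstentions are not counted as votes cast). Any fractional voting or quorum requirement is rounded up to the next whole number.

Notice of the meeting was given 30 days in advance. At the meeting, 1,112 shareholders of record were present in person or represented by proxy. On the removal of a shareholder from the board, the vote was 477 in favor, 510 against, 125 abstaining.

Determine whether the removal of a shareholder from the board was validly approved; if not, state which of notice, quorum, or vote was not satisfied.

Invalid — vote requirement not satisfied.

Notice: 30 days given; 30 required. Satisfied.
Quorum: 33% of 3,361 = 1,109.13, rounded up to 1,110; 1,112 present. Satisfied.
Vote: requires a majority of the votes cast (1,112 − 125 abstaining = 987); a majority of 987 is 494, so 494 needed; 477 in favor. Not satisfied.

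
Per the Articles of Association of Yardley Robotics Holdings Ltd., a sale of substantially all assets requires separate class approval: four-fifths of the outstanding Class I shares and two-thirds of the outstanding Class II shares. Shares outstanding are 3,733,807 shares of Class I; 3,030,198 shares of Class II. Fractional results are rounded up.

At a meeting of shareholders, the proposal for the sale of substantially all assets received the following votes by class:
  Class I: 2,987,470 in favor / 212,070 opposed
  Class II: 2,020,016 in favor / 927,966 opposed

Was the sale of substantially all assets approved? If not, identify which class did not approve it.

Class I: 4/5 of 3733807 = 2987045.60, rounded up to 2987046; 2,987,046 required, 2,987,470 in favor — approved.
Class II: 2/3 of 3030198 = 2020132; 2,020,132 required, 2,020,016 in favor — not approved.

Not approved — the Class II shares did not give the required vote.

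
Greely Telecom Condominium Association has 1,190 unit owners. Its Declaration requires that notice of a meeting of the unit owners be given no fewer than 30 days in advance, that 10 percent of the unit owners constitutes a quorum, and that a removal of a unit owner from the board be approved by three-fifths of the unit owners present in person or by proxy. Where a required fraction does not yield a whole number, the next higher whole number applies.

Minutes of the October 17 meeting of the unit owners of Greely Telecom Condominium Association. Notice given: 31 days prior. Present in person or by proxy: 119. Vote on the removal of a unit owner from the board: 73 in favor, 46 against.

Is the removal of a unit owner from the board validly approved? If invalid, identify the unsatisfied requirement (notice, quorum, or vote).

Notice: 31 days given; 30 required. Satisfied.
Quorum: 10% of 1,190 = 119; 119 present. Satisfied.
Vote: requires three-fifths of those present (119); 3/5 of 119 = 71.40, rounded up to 72, so 72 needed; 73 in favor. Satisfied.

Valid — all requirements satisfied.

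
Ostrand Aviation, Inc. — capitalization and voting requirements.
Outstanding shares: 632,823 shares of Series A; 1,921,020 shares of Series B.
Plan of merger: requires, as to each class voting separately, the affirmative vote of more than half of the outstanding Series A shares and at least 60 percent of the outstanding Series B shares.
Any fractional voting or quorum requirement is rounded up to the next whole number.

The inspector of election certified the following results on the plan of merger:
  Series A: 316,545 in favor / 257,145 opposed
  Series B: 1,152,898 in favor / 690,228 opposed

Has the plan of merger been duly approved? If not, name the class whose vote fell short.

Approved — every class gave the required vote.

Series A: a majority of 632823 is 316412; 316,412 required, 316,545 in favor — approved.
Series B: 3/5 of 1921020 = 1152612; 1,152,612 required, 1,152,898 in favor — approved.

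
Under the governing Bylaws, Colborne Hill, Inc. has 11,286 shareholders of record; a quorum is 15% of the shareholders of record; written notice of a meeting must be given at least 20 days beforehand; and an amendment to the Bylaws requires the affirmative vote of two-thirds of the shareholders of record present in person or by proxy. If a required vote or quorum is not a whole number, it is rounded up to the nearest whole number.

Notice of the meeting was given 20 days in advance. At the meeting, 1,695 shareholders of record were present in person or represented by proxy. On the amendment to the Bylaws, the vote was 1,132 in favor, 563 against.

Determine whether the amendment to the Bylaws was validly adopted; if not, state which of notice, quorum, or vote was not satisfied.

Notice: 20 days given; 20 required. Satisfied.
Quorum: 15% of 11,286 = 1,692.90, rounded up to 1,693; 1,695 present. Satisfied.
Vote: requires two-thirds of those present (1,695); 2/3 of 1695 = 1130, so 1,130 needed; 1,132 in favor. Satisfied.

Valid — all requirements satisfied.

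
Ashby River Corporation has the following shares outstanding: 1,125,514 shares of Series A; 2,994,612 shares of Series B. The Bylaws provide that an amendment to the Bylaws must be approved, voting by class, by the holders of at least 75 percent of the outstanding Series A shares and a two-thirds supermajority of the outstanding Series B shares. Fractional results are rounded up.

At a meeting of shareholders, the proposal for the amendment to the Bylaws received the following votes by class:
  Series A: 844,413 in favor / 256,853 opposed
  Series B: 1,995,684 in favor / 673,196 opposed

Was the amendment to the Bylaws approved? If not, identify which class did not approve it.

Not approved — the Series B shares did not give the required vote.

Series A: 3/4 of 1125514 = 844135.50, rounded up to 844136; 844,136 required, 844,413 in favor — approved.
Series B: 2/3 of 2994612 = 1996408; 1,996,408 required, 1,995,684 in favor — not approved.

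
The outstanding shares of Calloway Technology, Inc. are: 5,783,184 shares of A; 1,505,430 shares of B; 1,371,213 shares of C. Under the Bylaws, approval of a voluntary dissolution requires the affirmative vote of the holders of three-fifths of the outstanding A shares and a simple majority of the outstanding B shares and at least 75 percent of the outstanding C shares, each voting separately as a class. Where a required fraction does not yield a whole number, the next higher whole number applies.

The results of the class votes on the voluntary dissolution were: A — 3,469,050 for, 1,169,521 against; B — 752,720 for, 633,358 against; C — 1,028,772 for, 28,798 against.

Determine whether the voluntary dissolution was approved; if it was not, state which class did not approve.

A: 3/5 of 5783184 = 3469910.40, rounded up to 3469911; 3,469,911 required, 3,469,050 in favor — not approved.
B: a majority of 1505430 is 752716; 752,716 required, 752,720 in favor — approved.
C: 3/4 of 1371213 = 1028409.75, rounded up to 1028410; 1,028,410 required, 1,028,772 in favor — approved.

Not approved — the A shares did not give the required vote.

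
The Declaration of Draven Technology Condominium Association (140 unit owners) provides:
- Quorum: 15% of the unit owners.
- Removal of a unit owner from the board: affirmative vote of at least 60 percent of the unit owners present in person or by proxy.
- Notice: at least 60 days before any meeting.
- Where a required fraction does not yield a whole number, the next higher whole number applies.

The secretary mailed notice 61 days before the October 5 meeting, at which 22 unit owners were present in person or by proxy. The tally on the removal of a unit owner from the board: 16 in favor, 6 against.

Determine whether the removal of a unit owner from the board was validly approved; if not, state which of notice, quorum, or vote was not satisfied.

Notice: 61 days given; 60 required. Satisfied.
Quorum: 15% of 140 = 21; 22 present. Satisfied.
Vote: requires three-fifths of those present (22); 3/5 of 22 = 13.20, rounded up to 14, so 14 needed; 16 in favor. Satisfied.

Valid — all requirements satisfied.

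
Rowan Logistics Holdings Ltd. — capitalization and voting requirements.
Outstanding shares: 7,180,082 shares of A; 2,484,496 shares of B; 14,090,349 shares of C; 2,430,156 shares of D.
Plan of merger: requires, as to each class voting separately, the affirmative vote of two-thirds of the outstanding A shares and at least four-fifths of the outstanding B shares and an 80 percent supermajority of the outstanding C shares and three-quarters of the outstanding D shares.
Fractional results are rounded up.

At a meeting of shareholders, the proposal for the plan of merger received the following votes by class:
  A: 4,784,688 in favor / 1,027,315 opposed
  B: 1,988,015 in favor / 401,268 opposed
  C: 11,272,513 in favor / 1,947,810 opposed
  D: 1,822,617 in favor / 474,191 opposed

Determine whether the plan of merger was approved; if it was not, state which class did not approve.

Not approved — the A shares did not give the required vote.

A: 2/3 of 7180082 = 4786721.33, rounded up to 4786722; 4,786,722 required, 4,784,688 in favor — not approved.
B: 4/5 of 2484496 = 1987596.80, rounded up to 1987597; 1,987,597 required, 1,988,015 in favor — approved.
C: 4/5 of 14090349 = 11272279.20, rounded up to 11272280; 11,272,280 required, 11,272,513 in favor — approved.
D: 3/4 of 2430156 = 1822617; 1,822,617 required, 1,822,617 in favor — approved.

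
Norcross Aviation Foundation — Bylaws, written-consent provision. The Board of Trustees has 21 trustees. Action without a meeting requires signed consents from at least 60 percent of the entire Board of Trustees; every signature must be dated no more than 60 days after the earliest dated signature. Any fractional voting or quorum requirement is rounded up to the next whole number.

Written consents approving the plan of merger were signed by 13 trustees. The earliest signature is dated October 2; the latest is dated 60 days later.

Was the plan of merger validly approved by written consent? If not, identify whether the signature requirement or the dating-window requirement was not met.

Effective — both the signature and dating-window requirements are satisfied.

Signatures required: at least 60 percent of 21 — 3/5 of 21 = 12.60, rounded up to 13, so 13 needed; 13 signed. Sufficient.
Dating window: the latest signature is 60 days after the earliest; the limit is 60 days. Within the window.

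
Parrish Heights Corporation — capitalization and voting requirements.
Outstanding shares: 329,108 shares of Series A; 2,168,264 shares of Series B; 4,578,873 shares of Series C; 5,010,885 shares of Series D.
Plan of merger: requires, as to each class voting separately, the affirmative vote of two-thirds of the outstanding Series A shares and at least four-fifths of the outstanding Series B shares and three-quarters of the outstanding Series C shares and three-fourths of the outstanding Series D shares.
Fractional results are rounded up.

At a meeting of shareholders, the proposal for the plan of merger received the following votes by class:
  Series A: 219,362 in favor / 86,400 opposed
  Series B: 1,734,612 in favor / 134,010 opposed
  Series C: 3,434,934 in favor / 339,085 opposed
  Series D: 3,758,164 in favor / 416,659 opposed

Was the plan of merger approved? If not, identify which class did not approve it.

Series A: 2/3 of 329108 = 219405.33, rounded up to 219406; 219,406 required, 219,362 in favor — not approved.
Series B: 4/5 of 2168264 = 1734611.20, rounded up to 1734612; 1,734,612 required, 1,734,612 in favor — approved.
Series C: 3/4 of 4578873 = 3434154.75, rounded up to 3434155; 3,434,155 required, 3,434,934 in favor — approved.
Series D: 3/4 of 5010885 = 3758163.75, rounded up to 3758164; 3,758,164 required, 3,758,164 in favor — approved.

Not approved — the Series A shares did not give the required vote.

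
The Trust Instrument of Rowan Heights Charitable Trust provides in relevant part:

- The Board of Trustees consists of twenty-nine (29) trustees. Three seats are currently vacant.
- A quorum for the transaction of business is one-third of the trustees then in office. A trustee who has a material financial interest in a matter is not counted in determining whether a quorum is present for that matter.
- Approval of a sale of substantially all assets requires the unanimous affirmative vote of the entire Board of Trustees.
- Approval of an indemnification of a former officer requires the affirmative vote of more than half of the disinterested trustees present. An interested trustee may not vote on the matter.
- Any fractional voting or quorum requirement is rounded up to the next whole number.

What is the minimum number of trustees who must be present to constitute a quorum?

9

1/3 of 26 = 8.67, rounded up to 9.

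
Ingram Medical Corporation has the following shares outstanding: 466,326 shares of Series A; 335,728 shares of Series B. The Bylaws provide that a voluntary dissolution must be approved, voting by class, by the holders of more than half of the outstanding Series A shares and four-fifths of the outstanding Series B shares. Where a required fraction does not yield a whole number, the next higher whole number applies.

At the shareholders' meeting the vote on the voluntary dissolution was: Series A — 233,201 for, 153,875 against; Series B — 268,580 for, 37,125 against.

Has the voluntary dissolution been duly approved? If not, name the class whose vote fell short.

Series A: a majority of 466326 is 233164; 233,164 required, 233,201 in favor — approved.
Series B: 4/5 of 335728 = 268582.40, rounded up to 268583; 268,583 required, 268,580 in favor — not approved.

Not approved — the Series B shares did not give the required vote.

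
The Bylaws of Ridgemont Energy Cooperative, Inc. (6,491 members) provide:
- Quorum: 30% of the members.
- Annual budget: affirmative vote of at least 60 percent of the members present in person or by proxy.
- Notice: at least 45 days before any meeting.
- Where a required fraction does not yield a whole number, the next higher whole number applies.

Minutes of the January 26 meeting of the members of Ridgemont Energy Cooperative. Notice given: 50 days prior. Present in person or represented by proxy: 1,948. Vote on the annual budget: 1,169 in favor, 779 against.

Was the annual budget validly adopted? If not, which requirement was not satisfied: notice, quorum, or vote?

Valid — all requirements satisfied.

Notice: 50 days given; 45 required. Satisfied.
Quorum: 30% of 6,491 = 1,947.30, rounded up to 1,948; 1,948 present. Satisfied.
Vote: requires three-fifths of those present (1,948); 3/5 of 1948 = 1168.80, rounded up to 1169, so 1,169 needed; 1,169 in favor. Satisfied.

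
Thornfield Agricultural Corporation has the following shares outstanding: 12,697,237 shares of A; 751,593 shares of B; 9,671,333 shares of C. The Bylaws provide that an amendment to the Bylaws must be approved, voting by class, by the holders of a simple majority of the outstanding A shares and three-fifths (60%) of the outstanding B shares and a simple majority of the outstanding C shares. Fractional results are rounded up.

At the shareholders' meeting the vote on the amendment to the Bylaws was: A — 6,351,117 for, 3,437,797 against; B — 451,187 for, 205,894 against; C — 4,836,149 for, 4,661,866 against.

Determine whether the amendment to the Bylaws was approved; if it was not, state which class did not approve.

Approved — every class gave the required vote.

A: a majority of 12697237 is 6348619; 6,348,619 required, 6,351,117 in favor — approved.
B: 3/5 of 751593 = 450955.80, rounded up to 450956; 450,956 required, 451,187 in favor — approved.
C: a majority of 9671333 is 4835667; 4,835,667 required, 4,836,149 in favor — approved.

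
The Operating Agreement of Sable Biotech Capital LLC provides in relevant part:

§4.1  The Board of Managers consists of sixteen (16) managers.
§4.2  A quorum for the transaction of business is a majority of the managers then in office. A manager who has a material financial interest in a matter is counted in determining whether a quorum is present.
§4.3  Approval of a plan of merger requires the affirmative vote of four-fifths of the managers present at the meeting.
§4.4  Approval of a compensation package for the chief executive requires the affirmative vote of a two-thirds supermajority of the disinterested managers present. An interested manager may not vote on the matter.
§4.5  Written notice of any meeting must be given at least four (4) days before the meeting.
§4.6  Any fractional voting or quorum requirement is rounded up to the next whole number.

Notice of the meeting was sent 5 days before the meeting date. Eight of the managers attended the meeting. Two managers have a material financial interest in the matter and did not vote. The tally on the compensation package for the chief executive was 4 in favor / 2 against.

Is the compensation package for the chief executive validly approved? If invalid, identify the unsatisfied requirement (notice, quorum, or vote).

Notice: 5 days given; 4 required (5 ≥ 4). Satisfied.
Quorum: 8 present (interested managers count toward quorum); quorum is 9. Not satisfied.
Vote: the compensation package for the chief executive requires two-thirds of the disinterested managers present (8 − 2 = 6). 2/3 of 6 = 4, so 4 affirmative votes are needed; 4 voted in favor. Satisfied. (Moot — without a quorum no business can be validly transacted.)

Invalid — quorum requirement not satisfied.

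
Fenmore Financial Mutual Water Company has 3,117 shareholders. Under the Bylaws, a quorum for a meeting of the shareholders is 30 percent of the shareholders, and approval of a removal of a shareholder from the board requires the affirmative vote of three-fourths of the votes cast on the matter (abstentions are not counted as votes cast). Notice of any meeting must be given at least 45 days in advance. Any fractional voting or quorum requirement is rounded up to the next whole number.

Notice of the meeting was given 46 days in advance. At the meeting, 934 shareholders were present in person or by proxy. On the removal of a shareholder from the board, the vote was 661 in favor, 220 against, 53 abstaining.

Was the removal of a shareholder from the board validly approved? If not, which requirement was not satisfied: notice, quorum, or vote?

Invalid — quorum requirement not satisfied.

Notice: 46 days given; 45 required. Satisfied.
Quorum: 30% of 3,117 = 935.10, rounded up to 936; 934 present. Not satisfied.
Vote: requires three-fourths of the votes cast (934 − 53 abstaining = 881); 3/4 of 881 = 660.75, rounded up to 661, so 661 needed; 661 in favor. Satisfied.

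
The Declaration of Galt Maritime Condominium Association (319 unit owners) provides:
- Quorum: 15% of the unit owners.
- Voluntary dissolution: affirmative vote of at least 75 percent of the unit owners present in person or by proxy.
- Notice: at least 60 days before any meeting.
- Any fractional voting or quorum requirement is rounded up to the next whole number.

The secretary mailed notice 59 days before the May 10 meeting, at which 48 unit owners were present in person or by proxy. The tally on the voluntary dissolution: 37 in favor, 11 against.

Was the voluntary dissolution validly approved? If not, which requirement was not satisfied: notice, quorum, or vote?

Notice: 59 days given; 60 required. Not satisfied.
Quorum: 15% of 319 = 47.85, rounded up to 48; 48 present. Satisfied.
Vote: requires three-fourths of those present (48); 3/4 of 48 = 36, so 36 needed; 37 in favor. Satisfied.

Invalid — notice requirement not satisfied.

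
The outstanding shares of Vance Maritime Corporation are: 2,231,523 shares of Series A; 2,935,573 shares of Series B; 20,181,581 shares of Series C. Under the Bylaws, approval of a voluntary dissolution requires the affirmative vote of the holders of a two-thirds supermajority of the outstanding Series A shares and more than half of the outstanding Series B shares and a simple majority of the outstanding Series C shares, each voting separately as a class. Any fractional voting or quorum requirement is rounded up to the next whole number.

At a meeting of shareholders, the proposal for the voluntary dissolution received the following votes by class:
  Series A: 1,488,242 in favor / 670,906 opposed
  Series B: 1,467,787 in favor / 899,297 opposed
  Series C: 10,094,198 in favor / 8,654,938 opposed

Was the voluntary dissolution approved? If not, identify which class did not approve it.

Series A: 2/3 of 2231523 = 1487682; 1,487,682 required, 1,488,242 in favor — approved.
Series B: a majority of 2935573 is 1467787; 1,467,787 required, 1,467,787 in favor — approved.
Series C: a majority of 20181581 is 10090791; 10,090,791 required, 10,094,198 in favor — approved.

Approved — every class gave the required vote.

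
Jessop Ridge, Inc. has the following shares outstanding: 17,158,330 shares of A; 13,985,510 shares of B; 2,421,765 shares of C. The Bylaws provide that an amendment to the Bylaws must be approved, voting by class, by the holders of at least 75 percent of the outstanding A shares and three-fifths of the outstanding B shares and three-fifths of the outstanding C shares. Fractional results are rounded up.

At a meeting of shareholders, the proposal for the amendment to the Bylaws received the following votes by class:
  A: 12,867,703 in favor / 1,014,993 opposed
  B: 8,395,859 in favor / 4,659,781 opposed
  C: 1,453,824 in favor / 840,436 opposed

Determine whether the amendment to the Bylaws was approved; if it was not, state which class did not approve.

A: 3/4 of 17158330 = 12868747.50, rounded up to 12868748; 12,868,748 required, 12,867,703 in favor — not approved.
B: 3/5 of 13985510 = 8391306; 8,391,306 required, 8,395,859 in favor — approved.
C: 3/5 of 2421765 = 1453059; 1,453,059 required, 1,453,824 in favor — approved.

Not approved — the A shares did not give the required vote.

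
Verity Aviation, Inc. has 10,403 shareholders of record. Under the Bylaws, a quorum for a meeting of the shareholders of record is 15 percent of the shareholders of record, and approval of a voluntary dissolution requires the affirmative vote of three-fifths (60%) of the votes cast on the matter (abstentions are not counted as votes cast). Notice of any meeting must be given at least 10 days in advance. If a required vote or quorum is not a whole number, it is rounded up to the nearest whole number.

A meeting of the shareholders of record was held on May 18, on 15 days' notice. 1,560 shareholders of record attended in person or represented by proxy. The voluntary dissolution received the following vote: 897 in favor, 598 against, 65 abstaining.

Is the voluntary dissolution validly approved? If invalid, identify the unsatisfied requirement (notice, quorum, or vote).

Notice: 15 days given; 10 required. Satisfied.
Quorum: 15% of 10,403 = 1,560.45, rounded up to 1,561; 1,560 present. Not satisfied.
Vote: requires three-fifths of the votes cast (1,560 − 65 abstaining = 1,495); 3/5 of 1495 = 897, so 897 needed; 897 in favor. Satisfied.

Invalid — quorum requirement not satisfied.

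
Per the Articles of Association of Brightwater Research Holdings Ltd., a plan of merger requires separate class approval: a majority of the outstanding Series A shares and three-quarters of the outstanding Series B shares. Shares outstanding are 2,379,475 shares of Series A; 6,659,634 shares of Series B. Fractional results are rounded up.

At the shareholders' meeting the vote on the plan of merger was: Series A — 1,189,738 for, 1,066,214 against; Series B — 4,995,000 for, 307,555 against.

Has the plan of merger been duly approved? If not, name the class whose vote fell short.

Approved — every class gave the required vote.

Series A: a majority of 2379475 is 1189738; 1,189,738 required, 1,189,738 in favor — approved.
Series B: 3/4 of 6659634 = 4994725.50, rounded up to 4994726; 4,994,726 required, 4,995,000 in favor — approved.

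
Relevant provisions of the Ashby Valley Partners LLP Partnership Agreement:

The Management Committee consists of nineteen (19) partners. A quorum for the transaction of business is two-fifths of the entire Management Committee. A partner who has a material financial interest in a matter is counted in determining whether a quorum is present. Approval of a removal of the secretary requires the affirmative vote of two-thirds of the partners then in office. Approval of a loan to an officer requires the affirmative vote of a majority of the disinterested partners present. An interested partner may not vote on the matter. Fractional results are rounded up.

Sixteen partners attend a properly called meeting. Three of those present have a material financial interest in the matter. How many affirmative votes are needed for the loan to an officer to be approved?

7

The loan to an officer requires a majority of the disinterested partners present (16 − 3 = 13).
A majority of 13 is 7.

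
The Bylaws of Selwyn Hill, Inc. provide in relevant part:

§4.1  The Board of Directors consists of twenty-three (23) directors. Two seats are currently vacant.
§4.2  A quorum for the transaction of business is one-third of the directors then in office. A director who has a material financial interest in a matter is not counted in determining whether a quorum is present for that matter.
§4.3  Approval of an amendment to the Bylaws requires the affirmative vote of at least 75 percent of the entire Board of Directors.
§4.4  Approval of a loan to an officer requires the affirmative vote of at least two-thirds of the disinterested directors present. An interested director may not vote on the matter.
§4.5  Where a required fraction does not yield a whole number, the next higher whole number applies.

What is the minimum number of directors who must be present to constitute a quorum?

1/3 of 21 = 7.

7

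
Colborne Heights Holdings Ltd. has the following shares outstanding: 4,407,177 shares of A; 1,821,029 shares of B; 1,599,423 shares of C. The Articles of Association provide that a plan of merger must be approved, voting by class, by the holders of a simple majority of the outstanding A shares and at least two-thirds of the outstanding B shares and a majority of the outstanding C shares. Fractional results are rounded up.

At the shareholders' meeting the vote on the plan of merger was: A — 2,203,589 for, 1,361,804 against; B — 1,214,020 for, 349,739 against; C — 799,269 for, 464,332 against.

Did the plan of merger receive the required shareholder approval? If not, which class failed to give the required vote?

Not approved — the C shares did not give the required vote.

A: a majority of 4407177 is 2203589; 2,203,589 required, 2,203,589 in favor — approved.
B: 2/3 of 1821029 = 1214019.33, rounded up to 1214020; 1,214,020 required, 1,214,020 in favor — approved.
C: a majority of 1599423 is 799712; 799,712 required, 799,269 in favor — not approved.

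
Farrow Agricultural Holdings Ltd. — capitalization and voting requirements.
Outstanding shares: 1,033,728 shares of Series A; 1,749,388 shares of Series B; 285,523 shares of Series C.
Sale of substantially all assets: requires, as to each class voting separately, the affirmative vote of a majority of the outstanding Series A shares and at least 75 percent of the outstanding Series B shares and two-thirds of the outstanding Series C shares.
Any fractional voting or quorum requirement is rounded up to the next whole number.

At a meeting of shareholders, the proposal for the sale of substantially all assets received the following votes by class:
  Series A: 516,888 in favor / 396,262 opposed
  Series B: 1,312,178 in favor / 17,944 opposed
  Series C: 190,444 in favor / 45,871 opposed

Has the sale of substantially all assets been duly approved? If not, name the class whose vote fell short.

Series A: a majority of 1033728 is 516865; 516,865 required, 516,888 in favor — approved.
Series B: 3/4 of 1749388 = 1312041; 1,312,041 required, 1,312,178 in favor — approved.
Series C: 2/3 of 285523 = 190348.67, rounded up to 190349; 190,349 required, 190,444 in favor — approved.

Approved — every class gave the required vote.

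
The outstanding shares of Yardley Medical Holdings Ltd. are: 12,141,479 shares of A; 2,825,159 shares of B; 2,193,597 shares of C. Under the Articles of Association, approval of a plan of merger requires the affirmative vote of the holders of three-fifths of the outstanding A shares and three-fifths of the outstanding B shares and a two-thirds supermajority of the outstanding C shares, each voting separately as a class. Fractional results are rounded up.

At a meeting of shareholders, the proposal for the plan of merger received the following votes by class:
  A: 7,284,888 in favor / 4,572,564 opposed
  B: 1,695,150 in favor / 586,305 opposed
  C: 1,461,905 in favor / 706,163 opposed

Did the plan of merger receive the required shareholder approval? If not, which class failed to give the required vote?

A: 3/5 of 12141479 = 7284887.40, rounded up to 7284888; 7,284,888 required, 7,284,888 in favor — approved.
B: 3/5 of 2825159 = 1695095.40, rounded up to 1695096; 1,695,096 required, 1,695,150 in favor — approved.
C: 2/3 of 2193597 = 1462398; 1,462,398 required, 1,461,905 in favor — not approved.

Not approved — the C shares did not give the required vote.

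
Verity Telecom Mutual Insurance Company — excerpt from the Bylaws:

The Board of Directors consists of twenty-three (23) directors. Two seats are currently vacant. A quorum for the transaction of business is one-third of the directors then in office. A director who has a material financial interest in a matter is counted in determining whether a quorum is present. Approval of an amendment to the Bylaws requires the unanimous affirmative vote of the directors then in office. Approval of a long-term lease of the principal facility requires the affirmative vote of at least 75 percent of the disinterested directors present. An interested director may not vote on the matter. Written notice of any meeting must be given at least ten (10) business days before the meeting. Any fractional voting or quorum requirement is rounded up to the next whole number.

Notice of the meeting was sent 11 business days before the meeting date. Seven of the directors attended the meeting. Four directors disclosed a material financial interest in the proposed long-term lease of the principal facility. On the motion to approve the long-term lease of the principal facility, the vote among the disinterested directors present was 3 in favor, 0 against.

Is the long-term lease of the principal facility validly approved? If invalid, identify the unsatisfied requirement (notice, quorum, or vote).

Valid — all requirements satisfied.

Notice: 11 business days given; 10 required (11 ≥ 10). Satisfied.
Quorum: 7 present (interested directors count toward quorum); quorum is 7. Satisfied.
Vote: the long-term lease of the principal facility requires three-fourths of the disinterested directors present (7 − 4 = 3). 3/4 of 3 = 2.25, rounded up to 3, so 3 affirmative votes are needed; 3 voted in favor. Satisfied.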